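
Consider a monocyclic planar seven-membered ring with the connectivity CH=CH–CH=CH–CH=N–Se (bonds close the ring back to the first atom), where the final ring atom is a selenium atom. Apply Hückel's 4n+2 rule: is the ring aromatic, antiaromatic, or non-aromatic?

The p orbitals form a continuous loop: every atom in a ring double bond is sp² and brings one electron to the p orbital; each sp² =N– keeps its lone pair in-plane and puts one electron into the π system; the selenium donates one lone pair from its p orbital. The ring is fully conjugated.
Counting π electrons: 3 × 2 = 6 from the double-bond units + 2 from the Se atom = 8.
8 = 4(2); a planar, fully conjugated 4n system is antiaromatic.

Antiaromatic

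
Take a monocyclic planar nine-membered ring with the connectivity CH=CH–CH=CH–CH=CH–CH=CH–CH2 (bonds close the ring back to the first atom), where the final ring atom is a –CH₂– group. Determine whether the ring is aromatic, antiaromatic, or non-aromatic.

Non-aromatic

Because the tetrahedral CH₂ carbon is sp³ and has no p orbital in the ring π system at the CH2 position, the π system cannot extend all the way around the ring.
Hückel's rule only applies to fully conjugated rings, so this one is simply non-aromatic.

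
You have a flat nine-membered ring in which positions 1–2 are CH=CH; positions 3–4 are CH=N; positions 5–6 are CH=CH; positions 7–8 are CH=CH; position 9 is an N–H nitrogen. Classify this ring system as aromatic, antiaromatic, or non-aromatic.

Aromatic

All ring atoms are sp² and supply a p orbital to the ring (each doubly-bonded ring atom is sp² with one p-orbital electron; each sp² =N– keeps its lone pair in-plane and puts one electron into the π system; the pyrrole-type nitrogen donates its lone pair from the p orbital); the conjugation is uninterrupted.
Tallying contributions gives 4 × 2 = 8 from the double-bond units + 2 from the NH atom = 10.
Since 10 = 4·2 + 2, the ring meets the 4n+2 criterion.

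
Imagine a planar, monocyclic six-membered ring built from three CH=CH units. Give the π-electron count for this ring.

Check conjugation: every atom in a ring double bond is sp² and brings one electron to the p orbital — every position has a p orbital, so the cyclic π system is continuous.
Counting π electrons: 3 × 2 = 6 from the 3 double-bond units.
(This ring is benzene.)

6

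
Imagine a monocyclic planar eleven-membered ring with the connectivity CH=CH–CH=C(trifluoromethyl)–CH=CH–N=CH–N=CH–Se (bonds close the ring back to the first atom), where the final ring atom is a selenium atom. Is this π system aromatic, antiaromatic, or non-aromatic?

Antiaromatic

Every ring atom contributes a p orbital perpendicular to the ring (every atom in a ring double bond is sp² and brings one electron to the p orbital; each sp² =N– keeps its lone pair in-plane and puts one electron into the π system; the selenium donates one lone pair from its p orbital), so the π system is cyclic and fully conjugated.
Counting π electrons: 5 × 2 = 10 from the double-bond units + 2 from the Se atom = 12.
12 = 4(3); a planar, fully conjugated 4n system is antiaromatic.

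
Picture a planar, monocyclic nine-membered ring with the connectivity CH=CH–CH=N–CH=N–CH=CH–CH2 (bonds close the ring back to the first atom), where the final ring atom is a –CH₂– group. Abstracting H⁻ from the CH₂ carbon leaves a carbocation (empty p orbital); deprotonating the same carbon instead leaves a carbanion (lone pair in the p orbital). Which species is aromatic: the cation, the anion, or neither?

The anion

In either ion the ring is fully conjugated: every atom, including the new sp² carbon, supplies a p orbital.
Cation: 4 × 2 + 0 = 8 π electrons → 4(2), antiaromatic.
Anion: 4 × 2 + 2 = 10 π electrons → 4(2)+2, aromatic.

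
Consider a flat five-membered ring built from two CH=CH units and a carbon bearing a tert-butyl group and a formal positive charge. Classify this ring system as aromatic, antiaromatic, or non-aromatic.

Every ring atom contributes a p orbital perpendicular to the ring (each doubly-bonded ring atom is sp² with one p-orbital electron; the carbocation has an empty p orbital), so the π system is cyclic and fully conjugated.
Tallying contributions gives 2 × 2 = 4 from the double-bond units + 0 from the C(tert-butyl)(+) atom = 4.
With 4 = 4·1 π electrons, Hückel's rule classifies the planar ring as antiaromatic.

Antiaromatic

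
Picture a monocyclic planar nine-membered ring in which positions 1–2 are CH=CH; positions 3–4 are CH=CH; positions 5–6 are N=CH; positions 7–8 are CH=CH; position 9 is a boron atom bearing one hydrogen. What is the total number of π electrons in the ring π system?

8

Every ring atom contributes a p orbital perpendicular to the ring (every atom in a ring double bond is sp² and brings one electron to the p orbital; the doubly-bonded nitrogens are pyridine-type — their lone pairs lie in the ring plane, leaving one electron in the p orbital; the boron has an empty p orbital), so the π system is cyclic and fully conjugated.
Adding the contributions, 4 × 2 = 8 from the double-bond units + 0 from the BH atom = 8.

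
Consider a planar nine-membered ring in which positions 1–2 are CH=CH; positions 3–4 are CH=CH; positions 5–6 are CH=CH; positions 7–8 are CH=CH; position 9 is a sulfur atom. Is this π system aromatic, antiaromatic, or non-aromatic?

Check conjugation: the double-bond atoms are sp², each contributing one p electron; the sulfur donates one lone pair from its p orbital — every position has a p orbital, so the cyclic π system is continuous.
π-electron count: 4 × 2 = 8 from the double-bond units + 2 from the S atom = 10.
That gives a 4n+2 count (10, n = 2).

Aromatic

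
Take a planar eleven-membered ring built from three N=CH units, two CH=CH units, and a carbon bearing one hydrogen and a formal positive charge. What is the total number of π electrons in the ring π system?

Every ring atom contributes a p orbital perpendicular to the ring (the double-bond atoms are sp², each contributing one p electron; each =N– nitrogen is pyridine-type (lone pair in the sp² plane, one electron in the p orbital); the carbocation has an empty p orbital), so the π system is cyclic and fully conjugated.
π-electron count: 5 × 2 = 10 from the double-bond units + 0 from the CH(+) atom = 10.

10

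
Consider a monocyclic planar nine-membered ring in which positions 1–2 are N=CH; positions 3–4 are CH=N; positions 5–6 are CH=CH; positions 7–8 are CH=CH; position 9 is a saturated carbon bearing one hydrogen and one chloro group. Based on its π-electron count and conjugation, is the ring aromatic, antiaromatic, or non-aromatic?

Non-aromatic

Because that saturated carbon is sp³ and has no p orbital in the ring π system at the CH(chloro) position, the π system cannot extend all the way around the ring.
Without a continuous loop of overlapping p orbitals the Hückel electron count never comes into play.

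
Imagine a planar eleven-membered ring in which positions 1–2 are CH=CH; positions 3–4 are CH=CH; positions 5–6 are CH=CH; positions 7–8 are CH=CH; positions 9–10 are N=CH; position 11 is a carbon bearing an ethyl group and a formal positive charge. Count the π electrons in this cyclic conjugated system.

The p orbitals form a continuous loop: each doubly-bonded ring atom is sp² with one p-orbital electron; each sp² =N– keeps its lone pair in-plane and puts one electron into the π system; the carbocation has an empty p orbital. The ring is fully conjugated.
Adding the contributions, 5 × 2 = 10 from the double-bond units + 0 from the C(ethyl)(+) atom = 10.

10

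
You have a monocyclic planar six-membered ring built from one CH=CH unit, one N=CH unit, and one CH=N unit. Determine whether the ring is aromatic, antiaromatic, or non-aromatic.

Aromatic

Every ring atom contributes a p orbital perpendicular to the ring (every atom in a ring double bond is sp² and brings one electron to the p orbital; the doubly-bonded nitrogens are pyridine-type — their lone pairs lie in the ring plane, leaving one electron in the p orbital), so the π system is cyclic and fully conjugated.
π-electron count: 3 × 2 = 6 from the 3 double-bond units.
With 6 π electrons (n = 1), the Hückel 4n+2 condition holds.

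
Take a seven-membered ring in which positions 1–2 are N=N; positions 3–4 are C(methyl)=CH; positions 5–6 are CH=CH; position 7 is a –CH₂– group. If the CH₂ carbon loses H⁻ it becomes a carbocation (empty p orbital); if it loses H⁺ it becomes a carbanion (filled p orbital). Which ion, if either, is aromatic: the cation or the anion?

Both ions have a continuous loop of p orbitals — each ring atom is sp².
Cation: 3 × 2 + 0 = 6 π electrons → 4(1)+2, aromatic.
Anion: 3 × 2 + 2 = 8 π electrons → 4(2), antiaromatic.

The cation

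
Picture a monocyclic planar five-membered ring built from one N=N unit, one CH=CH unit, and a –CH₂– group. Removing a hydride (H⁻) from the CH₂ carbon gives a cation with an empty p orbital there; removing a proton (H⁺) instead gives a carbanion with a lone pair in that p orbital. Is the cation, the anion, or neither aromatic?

Both ions have a continuous loop of p orbitals — each ring atom is sp².
Cation: 2 × 2 + 0 = 4 π electrons → 4(1), antiaromatic.
Anion: 2 × 2 + 2 = 6 π electrons → 4(1)+2, aromatic.

The anion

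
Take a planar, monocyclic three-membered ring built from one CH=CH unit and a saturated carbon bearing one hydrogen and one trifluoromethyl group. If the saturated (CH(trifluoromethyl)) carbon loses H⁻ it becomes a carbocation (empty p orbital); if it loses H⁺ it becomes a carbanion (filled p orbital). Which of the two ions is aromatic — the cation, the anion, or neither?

Both ions have a continuous loop of p orbitals — each ring atom is sp².
Cation: 1 × 2 + 0 = 2 π electrons → 4(0)+2, aromatic.
Anion: 1 × 2 + 2 = 4 π electrons → 4(1), antiaromatic.

The cation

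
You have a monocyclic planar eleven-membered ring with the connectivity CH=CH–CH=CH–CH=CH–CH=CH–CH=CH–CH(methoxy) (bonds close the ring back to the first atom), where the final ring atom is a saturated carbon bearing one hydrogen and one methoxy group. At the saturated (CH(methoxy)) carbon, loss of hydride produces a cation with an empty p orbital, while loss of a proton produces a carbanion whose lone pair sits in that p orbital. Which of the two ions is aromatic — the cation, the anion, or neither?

Both ions have a continuous loop of p orbitals — each ring atom is sp².
Cation: 5 × 2 + 0 = 10 π electrons → 4(2)+2, aromatic.
Anion: 5 × 2 + 2 = 12 π electrons → 4(3), antiaromatic.

The cation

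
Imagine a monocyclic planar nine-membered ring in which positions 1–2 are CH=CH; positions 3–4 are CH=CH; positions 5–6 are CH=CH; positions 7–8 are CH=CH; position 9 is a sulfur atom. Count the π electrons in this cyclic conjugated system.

10

All ring atoms are sp² and supply a p orbital to the ring (each doubly-bonded ring atom is sp² with one p-orbital electron; the sulfur donates one lone pair from its p orbital); the conjugation is uninterrupted.
Counting π electrons: 4 × 2 = 8 from the double-bond units + 2 from the S atom = 10.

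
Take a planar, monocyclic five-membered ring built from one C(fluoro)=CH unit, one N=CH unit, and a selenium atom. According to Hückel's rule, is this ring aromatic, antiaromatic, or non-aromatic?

Aromatic

The p orbitals form a continuous loop: each doubly-bonded ring atom is sp² with one p-orbital electron; each =N– nitrogen is pyridine-type (lone pair in the sp² plane, one electron in the p orbital); the selenium donates one lone pair from its p orbital. The ring is fully conjugated.
Adding the contributions, 2 × 2 = 4 from the double-bond units + 2 from the Se atom = 6.
6 = 4(1) + 2, which satisfies Hückel's 4n+2 rule.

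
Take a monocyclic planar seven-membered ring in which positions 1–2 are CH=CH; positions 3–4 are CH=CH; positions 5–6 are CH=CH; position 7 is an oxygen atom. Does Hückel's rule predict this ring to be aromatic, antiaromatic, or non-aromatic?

Antiaromatic

Check conjugation: the double-bond atoms are sp², each contributing one p electron; the oxygen donates one lone pair from its p orbital — every position has a p orbital, so the cyclic π system is continuous.
Tallying contributions gives 3 × 2 = 6 from the double-bond units + 2 from the O atom = 8.
A 4n π count (8, n = 2) in a planar conjugated ring means antiaromatic.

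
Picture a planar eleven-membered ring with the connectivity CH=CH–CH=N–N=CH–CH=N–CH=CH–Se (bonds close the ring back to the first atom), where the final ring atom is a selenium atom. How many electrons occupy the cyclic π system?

12

All ring atoms are sp² and supply a p orbital to the ring (each doubly-bonded ring atom is sp² with one p-orbital electron; the doubly-bonded nitrogens are pyridine-type — their lone pairs lie in the ring plane, leaving one electron in the p orbital; the selenium donates one lone pair from its p orbital); the conjugation is uninterrupted.
π-electron count: 5 × 2 = 10 from the double-bond units + 2 from the Se atom = 12.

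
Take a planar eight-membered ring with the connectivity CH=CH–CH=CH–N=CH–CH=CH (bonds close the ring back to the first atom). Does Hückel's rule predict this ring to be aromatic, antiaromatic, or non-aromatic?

Antiaromatic

Every ring atom contributes a p orbital perpendicular to the ring (every atom in a ring double bond is sp² and brings one electron to the p orbital; each =N– nitrogen is pyridine-type (lone pair in the sp² plane, one electron in the p orbital)), so the π system is cyclic and fully conjugated.
Tallying contributions gives 4 × 2 = 8 from the 4 double-bond units.
A 4n π count (8, n = 2) in a planar conjugated ring means antiaromatic.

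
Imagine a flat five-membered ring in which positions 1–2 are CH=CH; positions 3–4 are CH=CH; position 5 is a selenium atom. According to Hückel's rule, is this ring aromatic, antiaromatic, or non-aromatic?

The p orbitals form a continuous loop: every atom in a ring double bond is sp² and brings one electron to the p orbital; the selenium donates one lone pair from its p orbital. The ring is fully conjugated.
Tallying contributions gives 2 × 2 = 4 from the double-bond units + 2 from the Se atom = 6.
With 6 π electrons (n = 1), the Hückel 4n+2 condition holds.
(The species described is selenophene.)

Aromatic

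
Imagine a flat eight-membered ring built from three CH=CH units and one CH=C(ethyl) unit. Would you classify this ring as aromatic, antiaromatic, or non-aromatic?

The p orbitals form a continuous loop: the double-bond atoms are sp², each contributing one p electron. The ring is fully conjugated.
Adding the contributions, 4 × 2 = 8 from the 4 double-bond units.
8 is a 4n count (n = 2), so the planar conjugated ring is antiaromatic.

Antiaromatic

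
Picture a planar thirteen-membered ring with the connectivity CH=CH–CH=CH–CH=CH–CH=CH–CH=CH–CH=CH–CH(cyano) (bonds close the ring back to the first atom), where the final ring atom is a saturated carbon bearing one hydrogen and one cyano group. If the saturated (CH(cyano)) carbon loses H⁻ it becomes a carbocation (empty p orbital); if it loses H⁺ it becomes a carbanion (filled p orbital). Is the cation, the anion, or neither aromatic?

In both ions every ring atom is sp² and contributes a p orbital, so both rings are fully conjugated.
Cation: 6 × 2 + 0 = 12 π electrons → 4(3), antiaromatic.
Anion: 6 × 2 + 2 = 14 π electrons → 4(3)+2, aromatic.

The anion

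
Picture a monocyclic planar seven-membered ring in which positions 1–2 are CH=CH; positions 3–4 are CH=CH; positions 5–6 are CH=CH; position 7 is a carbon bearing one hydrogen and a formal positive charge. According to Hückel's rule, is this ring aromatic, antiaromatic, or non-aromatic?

Aromatic

Check conjugation: the double-bond atoms are sp², each contributing one p electron; the carbocation has an empty p orbital — every position has a p orbital, so the cyclic π system is continuous.
π-electron count: 3 × 2 = 6 from the double-bond units + 0 from the CH(+) atom = 6.
That gives a 4n+2 count (6, n = 1).
(This ring is the tropylium cation.)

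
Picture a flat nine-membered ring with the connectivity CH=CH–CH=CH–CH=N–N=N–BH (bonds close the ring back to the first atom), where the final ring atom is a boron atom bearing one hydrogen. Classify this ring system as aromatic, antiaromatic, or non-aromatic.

Antiaromatic

All ring atoms are sp² and supply a p orbital to the ring (every atom in a ring double bond is sp² and brings one electron to the p orbital; each sp² =N– keeps its lone pair in-plane and puts one electron into the π system; the boron has an empty p orbital); the conjugation is uninterrupted.
π-electron count: 4 × 2 = 8 from the double-bond units + 0 from the BH atom = 8.
A 4n π count (8, n = 2) in a planar conjugated ring means antiaromatic.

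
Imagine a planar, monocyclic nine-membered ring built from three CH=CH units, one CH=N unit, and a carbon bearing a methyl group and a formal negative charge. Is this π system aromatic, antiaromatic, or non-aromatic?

The p orbitals form a continuous loop: each doubly-bonded ring atom is sp² with one p-orbital electron; each sp² =N– keeps its lone pair in-plane and puts one electron into the π system; the carbanion's lone pair occupies the p orbital. The ring is fully conjugated.
Tallying contributions gives 4 × 2 = 8 from the double-bond units + 2 from the C(methyl)(-) atom = 10.
That gives a 4n+2 count (10, n = 2).

Aromatic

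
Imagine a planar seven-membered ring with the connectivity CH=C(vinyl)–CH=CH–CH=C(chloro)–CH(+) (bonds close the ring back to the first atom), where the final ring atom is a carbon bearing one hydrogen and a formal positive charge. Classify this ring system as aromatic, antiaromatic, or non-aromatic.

Aromatic

Check conjugation: every atom in a ring double bond is sp² and brings one electron to the p orbital; the carbocation has an empty p orbital — every position has a p orbital, so the cyclic π system is continuous.
π-electron count: 3 × 2 = 6 from the double-bond units + 0 from the CH(+) atom = 6.
That gives a 4n+2 count (6, n = 1).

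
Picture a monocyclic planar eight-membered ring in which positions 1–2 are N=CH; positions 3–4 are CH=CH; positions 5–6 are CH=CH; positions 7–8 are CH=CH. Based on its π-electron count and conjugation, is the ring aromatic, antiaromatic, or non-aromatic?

All ring atoms are sp² and supply a p orbital to the ring (every atom in a ring double bond is sp² and brings one electron to the p orbital; the doubly-bonded nitrogens are pyridine-type — their lone pairs lie in the ring plane, leaving one electron in the p orbital); the conjugation is uninterrupted.
Tallying contributions gives 4 × 2 = 8 from the 4 double-bond units.
8 is a 4n count (n = 2), so the planar conjugated ring is antiaromatic.

Antiaromatic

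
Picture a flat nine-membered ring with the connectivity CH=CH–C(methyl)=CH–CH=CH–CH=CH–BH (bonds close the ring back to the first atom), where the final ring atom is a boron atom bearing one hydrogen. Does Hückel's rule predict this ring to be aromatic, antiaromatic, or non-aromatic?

Antiaromatic

The p orbitals form a continuous loop: the double-bond atoms are sp², each contributing one p electron; the boron has an empty p orbital. The ring is fully conjugated.
Tallying contributions gives 4 × 2 = 8 from the double-bond units + 0 from the BH atom = 8.
8 = 4(2); a planar, fully conjugated 4n system is antiaromatic.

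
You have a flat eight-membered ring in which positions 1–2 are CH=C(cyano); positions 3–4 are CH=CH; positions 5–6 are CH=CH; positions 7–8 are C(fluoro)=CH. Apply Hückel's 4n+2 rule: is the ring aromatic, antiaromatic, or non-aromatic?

Antiaromatic

The p orbitals form a continuous loop: every atom in a ring double bond is sp² and brings one electron to the p orbital. The ring is fully conjugated.
π-electron count: 4 × 2 = 8 from the 4 double-bond units.
8 is a 4n count (n = 2), so the planar conjugated ring is antiaromatic.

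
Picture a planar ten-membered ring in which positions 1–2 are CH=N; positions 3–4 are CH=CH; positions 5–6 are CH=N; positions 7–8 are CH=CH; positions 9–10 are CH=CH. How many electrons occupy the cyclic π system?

10

All ring atoms are sp² and supply a p orbital to the ring (every atom in a ring double bond is sp² and brings one electron to the p orbital; the doubly-bonded nitrogens are pyridine-type — their lone pairs lie in the ring plane, leaving one electron in the p orbital); the conjugation is uninterrupted.
Adding the contributions, 5 × 2 = 10 from the 5 double-bond units.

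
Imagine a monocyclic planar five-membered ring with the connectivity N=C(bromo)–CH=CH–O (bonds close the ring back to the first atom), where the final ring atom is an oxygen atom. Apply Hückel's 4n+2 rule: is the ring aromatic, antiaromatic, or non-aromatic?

Aromatic

All ring atoms are sp² and supply a p orbital to the ring (every atom in a ring double bond is sp² and brings one electron to the p orbital; the doubly-bonded nitrogens are pyridine-type — their lone pairs lie in the ring plane, leaving one electron in the p orbital; the oxygen donates one lone pair from its p orbital); the conjugation is uninterrupted.
Tallying contributions gives 2 × 2 = 4 from the double-bond units + 2 from the O atom = 6.
That gives a 4n+2 count (6, n = 1).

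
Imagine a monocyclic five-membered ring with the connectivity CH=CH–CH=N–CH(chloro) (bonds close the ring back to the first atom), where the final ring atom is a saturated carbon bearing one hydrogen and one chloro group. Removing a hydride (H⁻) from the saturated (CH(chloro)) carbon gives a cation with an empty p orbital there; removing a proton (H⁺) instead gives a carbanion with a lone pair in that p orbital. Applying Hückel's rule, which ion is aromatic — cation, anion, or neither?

The anion

Once that carbon is sp², every ring atom has a p orbital and both ions are fully conjugated.
Cation: 2 × 2 + 0 = 4 π electrons → 4(1), antiaromatic.
Anion: 2 × 2 + 2 = 6 π electrons → 4(1)+2, aromatic.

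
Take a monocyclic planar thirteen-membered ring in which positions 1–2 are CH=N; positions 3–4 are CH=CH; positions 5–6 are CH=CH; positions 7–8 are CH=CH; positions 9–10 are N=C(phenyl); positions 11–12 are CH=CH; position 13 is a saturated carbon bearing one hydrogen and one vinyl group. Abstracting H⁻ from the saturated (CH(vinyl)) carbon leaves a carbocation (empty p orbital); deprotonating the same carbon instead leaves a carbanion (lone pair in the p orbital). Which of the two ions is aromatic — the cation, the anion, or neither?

Once that carbon is sp², every ring atom has a p orbital and both ions are fully conjugated.
Cation: 6 × 2 + 0 = 12 π electrons → 4(3), antiaromatic.
Anion: 6 × 2 + 2 = 14 π electrons → 4(3)+2, aromatic.

The anion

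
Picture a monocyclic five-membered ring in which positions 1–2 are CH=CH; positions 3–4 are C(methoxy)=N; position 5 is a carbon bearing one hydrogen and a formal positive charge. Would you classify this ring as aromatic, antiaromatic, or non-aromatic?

All ring atoms are sp² and supply a p orbital to the ring (each doubly-bonded ring atom is sp² with one p-orbital electron; the doubly-bonded nitrogens are pyridine-type — their lone pairs lie in the ring plane, leaving one electron in the p orbital; the carbocation has an empty p orbital); the conjugation is uninterrupted.
Adding the contributions, 2 × 2 = 4 from the double-bond units + 0 from the CH(+) atom = 4.
With 4 = 4·1 π electrons, Hückel's rule classifies the planar ring as antiaromatic.

Antiaromatic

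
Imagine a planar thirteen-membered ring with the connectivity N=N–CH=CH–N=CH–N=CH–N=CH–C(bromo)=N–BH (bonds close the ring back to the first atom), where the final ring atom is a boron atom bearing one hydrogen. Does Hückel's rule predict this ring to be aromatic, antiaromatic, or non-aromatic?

Antiaromatic

Every ring atom contributes a p orbital perpendicular to the ring (the double-bond atoms are sp², each contributing one p electron; each =N– nitrogen is pyridine-type (lone pair in the sp² plane, one electron in the p orbital); the boron has an empty p orbital), so the π system is cyclic and fully conjugated.
Adding the contributions, 6 × 2 = 12 from the double-bond units + 0 from the BH atom = 12.
A 4n π count (12, n = 3) in a planar conjugated ring means antiaromatic.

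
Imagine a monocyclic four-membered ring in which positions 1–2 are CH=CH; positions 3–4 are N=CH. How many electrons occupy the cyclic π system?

4

The p orbitals form a continuous loop: each doubly-bonded ring atom is sp² with one p-orbital electron; the doubly-bonded nitrogens are pyridine-type — their lone pairs lie in the ring plane, leaving one electron in the p orbital. The ring is fully conjugated.
π-electron count: 2 × 2 = 4 from the 2 double-bond units.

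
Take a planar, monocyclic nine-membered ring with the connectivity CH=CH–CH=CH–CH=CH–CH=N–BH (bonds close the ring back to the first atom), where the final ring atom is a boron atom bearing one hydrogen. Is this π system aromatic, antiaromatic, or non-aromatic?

The p orbitals form a continuous loop: the double-bond atoms are sp², each contributing one p electron; each sp² =N– keeps its lone pair in-plane and puts one electron into the π system; the boron has an empty p orbital. The ring is fully conjugated.
Tallying contributions gives 4 × 2 = 8 from the double-bond units + 0 from the BH atom = 8.
8 is a 4n count (n = 2), so the planar conjugated ring is antiaromatic.

Antiaromatic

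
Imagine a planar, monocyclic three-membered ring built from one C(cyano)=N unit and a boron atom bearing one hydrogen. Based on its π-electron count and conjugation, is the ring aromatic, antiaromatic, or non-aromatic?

All ring atoms are sp² and supply a p orbital to the ring (each doubly-bonded ring atom is sp² with one p-orbital electron; the doubly-bonded nitrogens are pyridine-type — their lone pairs lie in the ring plane, leaving one electron in the p orbital; the boron has an empty p orbital); the conjugation is uninterrupted.
π-electron count: 1 × 2 = 2 from the double-bond unit + 0 from the BH atom = 2.
That gives a 4n+2 count (2, n = 0).

Aromatic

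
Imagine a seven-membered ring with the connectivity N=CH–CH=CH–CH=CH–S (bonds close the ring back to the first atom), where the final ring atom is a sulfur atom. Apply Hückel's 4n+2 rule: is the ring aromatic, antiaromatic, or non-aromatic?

Antiaromatic

Every ring atom contributes a p orbital perpendicular to the ring (the double-bond atoms are sp², each contributing one p electron; each sp² =N– keeps its lone pair in-plane and puts one electron into the π system; the sulfur donates one lone pair from its p orbital), so the π system is cyclic and fully conjugated.
Counting π electrons: 3 × 2 = 6 from the double-bond units + 2 from the S atom = 8.
8 is a 4n count (n = 2), so the planar conjugated ring is antiaromatic.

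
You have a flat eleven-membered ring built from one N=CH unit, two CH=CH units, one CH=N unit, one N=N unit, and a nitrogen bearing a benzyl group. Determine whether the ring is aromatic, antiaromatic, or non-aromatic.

Check conjugation: the double-bond atoms are sp², each contributing one p electron; each =N– nitrogen is pyridine-type (lone pair in the sp² plane, one electron in the p orbital); the pyrrole-type nitrogen donates its lone pair from the p orbital — every position has a p orbital, so the cyclic π system is continuous.
Tallying contributions gives 5 × 2 = 10 from the double-bond units + 2 from the N(benzyl) atom = 12.
With 12 = 4·3 π electrons, Hückel's rule classifies the planar ring as antiaromatic.

Antiaromatic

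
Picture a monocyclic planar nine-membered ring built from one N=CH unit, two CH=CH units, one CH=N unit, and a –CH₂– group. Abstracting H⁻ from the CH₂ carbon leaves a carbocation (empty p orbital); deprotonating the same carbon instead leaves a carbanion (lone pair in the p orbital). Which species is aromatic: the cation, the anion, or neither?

The anion

Both ions have a continuous loop of p orbitals — each ring atom is sp².
Cation: 4 × 2 + 0 = 8 π electrons → 4(2), antiaromatic.
Anion: 4 × 2 + 2 = 10 π electrons → 4(2)+2, aromatic.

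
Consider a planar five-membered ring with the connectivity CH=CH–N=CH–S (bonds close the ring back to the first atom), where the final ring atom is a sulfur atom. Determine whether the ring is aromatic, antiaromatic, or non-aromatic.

Every ring atom contributes a p orbital perpendicular to the ring (the double-bond atoms are sp², each contributing one p electron; the doubly-bonded nitrogens are pyridine-type — their lone pairs lie in the ring plane, leaving one electron in the p orbital; the sulfur donates one lone pair from its p orbital), so the π system is cyclic and fully conjugated.
π-electron count: 2 × 2 = 4 from the double-bond units + 2 from the S atom = 6.
With 6 π electrons (n = 1), the Hückel 4n+2 condition holds.

Aromatic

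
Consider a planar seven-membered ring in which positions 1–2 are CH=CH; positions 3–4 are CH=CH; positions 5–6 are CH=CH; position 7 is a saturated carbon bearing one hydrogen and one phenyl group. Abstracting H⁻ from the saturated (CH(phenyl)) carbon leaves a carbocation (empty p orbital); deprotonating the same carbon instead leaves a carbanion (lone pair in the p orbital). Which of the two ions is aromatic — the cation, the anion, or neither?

The cation

In both ions every ring atom is sp² and contributes a p orbital, so both rings are fully conjugated.
Cation: 3 × 2 + 0 = 6 π electrons → 4(1)+2, aromatic.
Anion: 3 × 2 + 2 = 8 π electrons → 4(2), antiaromatic.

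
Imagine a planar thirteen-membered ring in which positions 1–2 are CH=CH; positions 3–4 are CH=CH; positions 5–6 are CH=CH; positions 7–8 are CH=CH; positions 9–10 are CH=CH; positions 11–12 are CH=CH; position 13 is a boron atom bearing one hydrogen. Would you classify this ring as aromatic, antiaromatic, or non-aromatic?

All ring atoms are sp² and supply a p orbital to the ring (the double-bond atoms are sp², each contributing one p electron; the boron has an empty p orbital); the conjugation is uninterrupted.
Counting π electrons: 6 × 2 = 12 from the double-bond units + 0 from the BH atom = 12.
With 12 = 4·3 π electrons, Hückel's rule classifies the planar ring as antiaromatic.

Antiaromatic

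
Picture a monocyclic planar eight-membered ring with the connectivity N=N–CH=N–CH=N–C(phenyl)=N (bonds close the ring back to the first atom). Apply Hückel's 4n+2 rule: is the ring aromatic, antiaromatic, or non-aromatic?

The p orbitals form a continuous loop: every atom in a ring double bond is sp² and brings one electron to the p orbital; each =N– nitrogen is pyridine-type (lone pair in the sp² plane, one electron in the p orbital). The ring is fully conjugated.
Counting π electrons: 4 × 2 = 8 from the 4 double-bond units.
8 is a 4n count (n = 2), so the planar conjugated ring is antiaromatic.

Antiaromatic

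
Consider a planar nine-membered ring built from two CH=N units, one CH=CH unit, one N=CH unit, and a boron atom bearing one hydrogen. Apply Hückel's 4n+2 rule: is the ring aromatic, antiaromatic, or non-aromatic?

Check conjugation: each doubly-bonded ring atom is sp² with one p-orbital electron; the doubly-bonded nitrogens are pyridine-type — their lone pairs lie in the ring plane, leaving one electron in the p orbital; the boron has an empty p orbital — every position has a p orbital, so the cyclic π system is continuous.
Tallying contributions gives 4 × 2 = 8 from the double-bond units + 0 from the BH atom = 8.
With 8 = 4·2 π electrons, Hückel's rule classifies the planar ring as antiaromatic.

Antiaromatic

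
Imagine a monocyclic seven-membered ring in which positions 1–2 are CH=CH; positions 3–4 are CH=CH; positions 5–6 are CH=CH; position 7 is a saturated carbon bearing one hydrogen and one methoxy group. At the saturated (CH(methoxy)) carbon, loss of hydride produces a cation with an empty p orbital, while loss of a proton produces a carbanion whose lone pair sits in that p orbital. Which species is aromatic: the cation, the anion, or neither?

In either ion the ring is fully conjugated: every atom, including the new sp² carbon, supplies a p orbital.
Cation: 3 × 2 + 0 = 6 π electrons → 4(1)+2, aromatic.
Anion: 3 × 2 + 2 = 8 π electrons → 4(2), antiaromatic.

The cation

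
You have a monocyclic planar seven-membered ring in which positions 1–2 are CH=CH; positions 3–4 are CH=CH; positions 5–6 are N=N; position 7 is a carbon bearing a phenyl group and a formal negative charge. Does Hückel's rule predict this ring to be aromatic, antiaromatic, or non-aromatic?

All ring atoms are sp² and supply a p orbital to the ring (every atom in a ring double bond is sp² and brings one electron to the p orbital; each sp² =N– keeps its lone pair in-plane and puts one electron into the π system; the carbanion's lone pair occupies the p orbital); the conjugation is uninterrupted.
Counting π electrons: 3 × 2 = 6 from the double-bond units + 2 from the C(phenyl)(-) atom = 8.
A 4n π count (8, n = 2) in a planar conjugated ring means antiaromatic.

Antiaromatic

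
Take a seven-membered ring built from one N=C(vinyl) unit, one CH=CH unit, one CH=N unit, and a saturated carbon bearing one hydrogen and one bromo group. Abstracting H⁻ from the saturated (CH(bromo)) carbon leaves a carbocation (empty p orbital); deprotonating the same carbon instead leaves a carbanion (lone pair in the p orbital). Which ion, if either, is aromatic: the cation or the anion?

In both ions every ring atom is sp² and contributes a p orbital, so both rings are fully conjugated.
Cation: 3 × 2 + 0 = 6 π electrons → 4(1)+2, aromatic.
Anion: 3 × 2 + 2 = 8 π electrons → 4(2), antiaromatic.

The cation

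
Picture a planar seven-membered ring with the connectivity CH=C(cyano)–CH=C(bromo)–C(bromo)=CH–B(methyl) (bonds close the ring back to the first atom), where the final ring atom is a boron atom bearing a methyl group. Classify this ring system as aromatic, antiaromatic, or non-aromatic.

Check conjugation: each doubly-bonded ring atom is sp² with one p-orbital electron; the boron has an empty p orbital — every position has a p orbital, so the cyclic π system is continuous.
Adding the contributions, 3 × 2 = 6 from the double-bond units + 0 from the B(methyl) atom = 6.
That gives a 4n+2 count (6, n = 1).

Aromatic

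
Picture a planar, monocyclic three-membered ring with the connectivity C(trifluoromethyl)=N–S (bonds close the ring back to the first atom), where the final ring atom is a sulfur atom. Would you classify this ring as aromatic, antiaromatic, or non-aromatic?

All ring atoms are sp² and supply a p orbital to the ring (the double-bond atoms are sp², each contributing one p electron; each sp² =N– keeps its lone pair in-plane and puts one electron into the π system; the sulfur donates one lone pair from its p orbital); the conjugation is uninterrupted.
Tallying contributions gives 1 × 2 = 2 from the double-bond unit + 2 from the S atom = 4.
4 is a 4n count (n = 1), so the planar conjugated ring is antiaromatic.

Antiaromatic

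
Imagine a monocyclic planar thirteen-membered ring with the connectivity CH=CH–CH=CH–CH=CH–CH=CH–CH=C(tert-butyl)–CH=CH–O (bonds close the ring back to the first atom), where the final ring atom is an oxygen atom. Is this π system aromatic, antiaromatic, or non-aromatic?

Check conjugation: each doubly-bonded ring atom is sp² with one p-orbital electron; the oxygen donates one lone pair from its p orbital — every position has a p orbital, so the cyclic π system is continuous.
π-electron count: 6 × 2 = 12 from the double-bond units + 2 from the O atom = 14.
With 14 π electrons (n = 3), the Hückel 4n+2 condition holds.

Aromatic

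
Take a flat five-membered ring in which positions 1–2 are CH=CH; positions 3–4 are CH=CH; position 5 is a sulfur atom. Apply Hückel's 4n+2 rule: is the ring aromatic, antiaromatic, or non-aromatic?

Check conjugation: the double-bond atoms are sp², each contributing one p electron; the sulfur donates one lone pair from its p orbital — every position has a p orbital, so the cyclic π system is continuous.
Counting π electrons: 2 × 2 = 4 from the double-bond units + 2 from the S atom = 6.
Since 6 = 4·1 + 2, the ring meets the 4n+2 criterion.
(The species described is thiophene.)

Aromatic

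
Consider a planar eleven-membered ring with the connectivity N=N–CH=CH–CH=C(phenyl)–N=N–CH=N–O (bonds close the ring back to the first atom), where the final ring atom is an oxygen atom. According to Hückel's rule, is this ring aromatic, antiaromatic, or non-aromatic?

The p orbitals form a continuous loop: each doubly-bonded ring atom is sp² with one p-orbital electron; the doubly-bonded nitrogens are pyridine-type — their lone pairs lie in the ring plane, leaving one electron in the p orbital; the oxygen donates one lone pair from its p orbital. The ring is fully conjugated.
π-electron count: 5 × 2 = 10 from the double-bond units + 2 from the O atom = 12.
With 12 = 4·3 π electrons, Hückel's rule classifies the planar ring as antiaromatic.

Antiaromatic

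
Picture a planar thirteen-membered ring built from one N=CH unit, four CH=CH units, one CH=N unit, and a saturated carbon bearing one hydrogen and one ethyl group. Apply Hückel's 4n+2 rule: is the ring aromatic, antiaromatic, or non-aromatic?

Non-aromatic

The CH(ethyl) carbon is saturated: that saturated carbon is sp³ and has no p orbital in the ring π system. Conjugation is not continuous around the ring.
Without a continuous loop of overlapping p orbitals the Hückel electron count never comes into play.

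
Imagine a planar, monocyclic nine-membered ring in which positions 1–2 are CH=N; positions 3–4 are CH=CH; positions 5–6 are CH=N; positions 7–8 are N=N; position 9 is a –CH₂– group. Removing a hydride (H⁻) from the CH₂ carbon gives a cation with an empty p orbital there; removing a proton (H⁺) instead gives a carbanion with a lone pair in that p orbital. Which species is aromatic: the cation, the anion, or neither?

Once that carbon is sp², every ring atom has a p orbital and both ions are fully conjugated.
Cation: 4 × 2 + 0 = 8 π electrons → 4(2), antiaromatic.
Anion: 4 × 2 + 2 = 10 π electrons → 4(2)+2, aromatic.

The anion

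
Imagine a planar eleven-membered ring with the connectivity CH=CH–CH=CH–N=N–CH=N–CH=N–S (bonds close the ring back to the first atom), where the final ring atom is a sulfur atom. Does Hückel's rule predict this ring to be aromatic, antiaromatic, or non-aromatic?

Check conjugation: every atom in a ring double bond is sp² and brings one electron to the p orbital; the doubly-bonded nitrogens are pyridine-type — their lone pairs lie in the ring plane, leaving one electron in the p orbital; the sulfur donates one lone pair from its p orbital — every position has a p orbital, so the cyclic π system is continuous.
Tallying contributions gives 5 × 2 = 10 from the double-bond units + 2 from the S atom = 12.
With 12 = 4·3 π electrons, Hückel's rule classifies the planar ring as antiaromatic.

Antiaromatic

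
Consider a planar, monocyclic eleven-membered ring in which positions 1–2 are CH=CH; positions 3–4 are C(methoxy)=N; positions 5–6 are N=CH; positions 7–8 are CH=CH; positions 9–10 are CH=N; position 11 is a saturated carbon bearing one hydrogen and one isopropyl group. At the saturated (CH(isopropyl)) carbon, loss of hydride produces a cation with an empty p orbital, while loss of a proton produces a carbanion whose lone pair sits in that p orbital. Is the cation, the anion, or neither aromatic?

In either ion the ring is fully conjugated: every atom, including the new sp² carbon, supplies a p orbital.
Cation: 5 × 2 + 0 = 10 π electrons → 4(2)+2, aromatic.
Anion: 5 × 2 + 2 = 12 π electrons → 4(3), antiaromatic.

The cation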